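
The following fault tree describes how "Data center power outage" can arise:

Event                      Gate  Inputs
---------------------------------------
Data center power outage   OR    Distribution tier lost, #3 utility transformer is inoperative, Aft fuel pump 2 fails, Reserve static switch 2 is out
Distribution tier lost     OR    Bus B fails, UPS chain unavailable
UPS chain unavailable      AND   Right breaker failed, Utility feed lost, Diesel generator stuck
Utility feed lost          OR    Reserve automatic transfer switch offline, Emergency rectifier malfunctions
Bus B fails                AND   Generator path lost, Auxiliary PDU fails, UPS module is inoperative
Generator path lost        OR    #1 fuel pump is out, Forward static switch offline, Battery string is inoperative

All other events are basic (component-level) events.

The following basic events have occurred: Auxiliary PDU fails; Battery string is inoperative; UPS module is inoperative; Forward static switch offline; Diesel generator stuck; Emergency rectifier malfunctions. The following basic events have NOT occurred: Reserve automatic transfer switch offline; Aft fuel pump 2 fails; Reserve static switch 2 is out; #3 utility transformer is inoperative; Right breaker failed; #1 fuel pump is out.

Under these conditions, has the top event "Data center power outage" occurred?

Yes

Generator path lost [OR]: #1 fuel pump is out=not, Forward static switch offline=occurs, Battery string is inoperative=occurs → at least one input occurs → occurs.
Bus B fails [AND]: Generator path lost=occurs, Auxiliary PDU fails=occurs, UPS module is inoperative=occurs → all inputs occur → occurs.
Utility feed lost [OR]: Reserve automatic transfer switch offline=not, Emergency rectifier malfunctions=occurs → at least one input occurs → occurs.
UPS chain unavailable [AND]: Right breaker failed=not, Utility feed lost=occurs, Diesel generator stuck=occurs → not all inputs occur → does not occur.
Distribution tier lost [OR]: Bus B fails=occurs, UPS chain unavailable=not → at least one input occurs → occurs.
Data center power outage [OR]: Distribution tier lost=occurs, #3 utility transformer is inoperative=not, Aft fuel pump 2 fails=not, Reserve static switch 2 is out=not → at least one input occurs → occurs.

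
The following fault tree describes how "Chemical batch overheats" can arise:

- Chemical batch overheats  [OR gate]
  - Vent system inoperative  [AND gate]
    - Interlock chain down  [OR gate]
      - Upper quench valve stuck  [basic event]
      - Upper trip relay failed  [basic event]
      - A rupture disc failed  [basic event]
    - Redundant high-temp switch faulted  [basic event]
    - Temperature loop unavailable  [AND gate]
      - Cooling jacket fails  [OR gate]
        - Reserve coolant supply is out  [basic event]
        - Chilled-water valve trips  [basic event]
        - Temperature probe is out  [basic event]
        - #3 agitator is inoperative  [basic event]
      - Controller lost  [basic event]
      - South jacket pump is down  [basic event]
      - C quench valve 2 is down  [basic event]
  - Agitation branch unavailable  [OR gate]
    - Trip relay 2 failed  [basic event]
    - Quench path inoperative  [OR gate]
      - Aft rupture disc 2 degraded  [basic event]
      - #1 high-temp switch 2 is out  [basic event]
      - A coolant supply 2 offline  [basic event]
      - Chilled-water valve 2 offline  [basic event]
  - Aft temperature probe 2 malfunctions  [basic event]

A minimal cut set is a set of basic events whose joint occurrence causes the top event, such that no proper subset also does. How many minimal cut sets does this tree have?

Interlock chain down [OR]: union of children's cut sets → 3 cut set(s).
Cooling jacket fails [OR]: union of children's cut sets → 4 cut set(s).
Temperature loop unavailable [AND]: one cut set from each child combined → 4 × 1 × 1 × 1 = 4 cut set(s).
Vent system inoperative [AND]: one cut set from each child combined → 3 × 1 × 4 = 12 cut set(s).
Quench path inoperative [OR]: union of children's cut sets → 4 cut set(s).
Agitation branch unavailable [OR]: union of children's cut sets → 5 cut set(s).
Chemical batch overheats [OR]: union of children's cut sets → 18 cut set(s).

18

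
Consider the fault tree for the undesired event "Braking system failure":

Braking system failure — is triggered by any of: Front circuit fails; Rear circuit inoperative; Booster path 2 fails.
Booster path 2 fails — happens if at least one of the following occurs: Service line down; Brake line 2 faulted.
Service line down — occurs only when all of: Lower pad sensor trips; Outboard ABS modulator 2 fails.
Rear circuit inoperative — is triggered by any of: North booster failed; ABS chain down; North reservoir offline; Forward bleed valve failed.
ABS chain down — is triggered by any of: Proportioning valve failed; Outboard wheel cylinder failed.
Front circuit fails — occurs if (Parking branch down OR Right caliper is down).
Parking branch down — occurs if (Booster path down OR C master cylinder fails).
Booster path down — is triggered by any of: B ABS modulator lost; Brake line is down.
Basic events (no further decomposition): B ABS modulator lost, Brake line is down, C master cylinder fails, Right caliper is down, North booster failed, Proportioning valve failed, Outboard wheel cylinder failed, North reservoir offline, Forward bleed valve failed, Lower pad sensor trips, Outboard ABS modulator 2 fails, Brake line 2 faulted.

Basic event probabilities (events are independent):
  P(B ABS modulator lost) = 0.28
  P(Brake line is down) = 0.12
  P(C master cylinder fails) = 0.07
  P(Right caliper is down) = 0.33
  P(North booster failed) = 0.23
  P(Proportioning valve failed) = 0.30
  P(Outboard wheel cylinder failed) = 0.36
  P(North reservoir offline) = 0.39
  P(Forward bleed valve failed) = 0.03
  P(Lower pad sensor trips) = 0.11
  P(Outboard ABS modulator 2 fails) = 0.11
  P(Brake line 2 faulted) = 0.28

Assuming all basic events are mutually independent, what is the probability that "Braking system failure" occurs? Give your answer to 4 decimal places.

0.9427

P(Booster path down) [OR] = 1 − (1−0.28) × (1−0.12) = 0.366400
P(Parking branch down) [OR] = 1 − (1−0.366400) × (1−0.07) = 0.410752
P(Front circuit fails) [OR] = 1 − (1−0.410752) × (1−0.33) = 0.605204
P(ABS chain down) [OR] = 1 − (1−0.30) × (1−0.36) = 0.552000
P(Rear circuit inoperative) [OR] = 1 − (1−0.23) × (1−0.552000) × (1−0.39) × (1−0.03) = 0.795887
P(Service line down) [AND] = 0.11 × 0.11 = 0.012100
P(Booster path 2 fails) [OR] = 1 − (1−0.012100) × (1−0.28) = 0.288712
P(Braking system failure) [OR] = 1 − (1−0.605204) × (1−0.795887) × (1−0.288712) = 0.942682
Rounded to 4 decimal places: P(Braking system failure) ≈ 0.9427.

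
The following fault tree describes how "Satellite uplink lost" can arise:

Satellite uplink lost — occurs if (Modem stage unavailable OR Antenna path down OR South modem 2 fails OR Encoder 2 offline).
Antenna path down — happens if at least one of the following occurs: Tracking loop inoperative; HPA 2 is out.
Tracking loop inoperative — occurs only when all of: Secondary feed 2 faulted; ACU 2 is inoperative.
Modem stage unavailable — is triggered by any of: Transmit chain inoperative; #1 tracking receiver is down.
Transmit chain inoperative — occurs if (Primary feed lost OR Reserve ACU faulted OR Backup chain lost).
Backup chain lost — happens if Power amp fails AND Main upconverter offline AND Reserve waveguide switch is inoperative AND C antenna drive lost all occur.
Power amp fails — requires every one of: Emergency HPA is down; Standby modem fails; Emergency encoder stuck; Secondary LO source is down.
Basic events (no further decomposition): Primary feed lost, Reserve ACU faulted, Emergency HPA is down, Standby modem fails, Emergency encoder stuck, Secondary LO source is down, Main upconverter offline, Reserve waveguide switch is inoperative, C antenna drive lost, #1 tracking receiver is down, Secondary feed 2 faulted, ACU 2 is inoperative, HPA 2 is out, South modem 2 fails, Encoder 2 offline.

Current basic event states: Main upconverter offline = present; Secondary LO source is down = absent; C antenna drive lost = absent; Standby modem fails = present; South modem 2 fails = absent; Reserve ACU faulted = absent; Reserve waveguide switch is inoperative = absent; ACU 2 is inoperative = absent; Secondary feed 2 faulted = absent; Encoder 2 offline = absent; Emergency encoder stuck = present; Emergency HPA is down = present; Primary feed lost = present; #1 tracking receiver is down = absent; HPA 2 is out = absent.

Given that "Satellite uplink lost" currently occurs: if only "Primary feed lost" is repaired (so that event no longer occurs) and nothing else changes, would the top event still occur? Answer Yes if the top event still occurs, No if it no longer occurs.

Counterfactual: set "Primary feed lost" to not occurred.
Power amp fails [AND]: Emergency HPA is down=occurs, Standby modem fails=occurs, Emergency encoder stuck=occurs, Secondary LO source is down=not → not all inputs occur → does not occur.
Backup chain lost [AND]: Power amp fails=not, Main upconverter offline=occurs, Reserve waveguide switch is inoperative=not, C antenna drive lost=not → not all inputs occur → does not occur.
Transmit chain inoperative [OR]: Primary feed lost=not, Reserve ACU faulted=not, Backup chain lost=not → no input occurs → does not occur.
Modem stage unavailable [OR]: Transmit chain inoperative=not, #1 tracking receiver is down=not → no input occurs → does not occur.
Tracking loop inoperative [AND]: Secondary feed 2 faulted=not, ACU 2 is inoperative=not → not all inputs occur → does not occur.
Antenna path down [OR]: Tracking loop inoperative=not, HPA 2 is out=not → no input occurs → does not occur.
Satellite uplink lost [OR]: Modem stage unavailable=not, Antenna path down=not, South modem 2 fails=not, Encoder 2 offline=not → no input occurs → does not occur.

No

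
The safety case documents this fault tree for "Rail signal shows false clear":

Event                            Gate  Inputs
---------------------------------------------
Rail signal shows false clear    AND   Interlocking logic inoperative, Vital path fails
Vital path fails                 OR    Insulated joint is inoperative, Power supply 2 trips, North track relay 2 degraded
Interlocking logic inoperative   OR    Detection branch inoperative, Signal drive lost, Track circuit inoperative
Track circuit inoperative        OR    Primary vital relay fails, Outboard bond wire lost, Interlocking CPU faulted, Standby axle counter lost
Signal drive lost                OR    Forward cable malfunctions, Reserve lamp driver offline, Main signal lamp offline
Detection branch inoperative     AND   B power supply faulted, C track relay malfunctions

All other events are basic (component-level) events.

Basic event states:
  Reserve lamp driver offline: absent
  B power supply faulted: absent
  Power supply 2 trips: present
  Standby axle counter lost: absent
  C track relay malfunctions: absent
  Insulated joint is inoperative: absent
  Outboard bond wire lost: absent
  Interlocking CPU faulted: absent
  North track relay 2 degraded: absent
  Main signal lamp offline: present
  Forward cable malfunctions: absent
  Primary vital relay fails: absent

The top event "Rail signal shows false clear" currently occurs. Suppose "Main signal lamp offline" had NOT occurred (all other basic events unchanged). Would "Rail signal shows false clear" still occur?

Counterfactual: set "Main signal lamp offline" to not occurred.
Detection branch inoperative [AND]: B power supply faulted=not, C track relay malfunctions=not → not all inputs occur → does not occur.
Signal drive lost [OR]: Forward cable malfunctions=not, Reserve lamp driver offline=not, Main signal lamp offline=not → no input occurs → does not occur.
Track circuit inoperative [OR]: Primary vital relay fails=not, Outboard bond wire lost=not, Interlocking CPU faulted=not, Standby axle counter lost=not → no input occurs → does not occur.
Interlocking logic inoperative [OR]: Detection branch inoperative=not, Signal drive lost=not, Track circuit inoperative=not → no input occurs → does not occur.
Vital path fails [OR]: Insulated joint is inoperative=not, Power supply 2 trips=occurs, North track relay 2 degraded=not → at least one input occurs → occurs.
Rail signal shows false clear [AND]: Interlocking logic inoperative=not, Vital path fails=occurs → not all inputs occur → does not occur.

No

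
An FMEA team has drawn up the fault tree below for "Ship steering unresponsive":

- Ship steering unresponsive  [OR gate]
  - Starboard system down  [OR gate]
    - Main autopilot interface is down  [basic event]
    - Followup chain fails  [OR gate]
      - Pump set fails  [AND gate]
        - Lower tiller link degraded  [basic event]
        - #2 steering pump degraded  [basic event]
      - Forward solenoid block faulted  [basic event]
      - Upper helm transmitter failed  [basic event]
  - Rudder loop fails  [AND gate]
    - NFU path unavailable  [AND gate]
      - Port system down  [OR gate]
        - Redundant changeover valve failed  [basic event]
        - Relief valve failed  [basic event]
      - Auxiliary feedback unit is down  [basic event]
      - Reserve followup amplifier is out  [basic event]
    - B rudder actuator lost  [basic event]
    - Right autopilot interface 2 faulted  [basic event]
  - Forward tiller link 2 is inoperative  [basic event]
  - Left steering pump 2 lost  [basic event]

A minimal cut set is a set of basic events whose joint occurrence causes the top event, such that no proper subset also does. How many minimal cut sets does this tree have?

8

Pump set fails [AND]: one cut set from each child combined → 1 × 1 = 1 cut set(s).
Followup chain fails [OR]: union of children's cut sets → 3 cut set(s).
Starboard system down [OR]: union of children's cut sets → 4 cut set(s).
Port system down [OR]: union of children's cut sets → 2 cut set(s).
NFU path unavailable [AND]: one cut set from each child combined → 2 × 1 × 1 = 2 cut set(s).
Rudder loop fails [AND]: one cut set from each child combined → 2 × 1 × 1 = 2 cut set(s).
Ship steering unresponsive [OR]: union of children's cut sets → 8 cut set(s).
Minimal cut sets: {Main autopilot interface is down}; {#2 steering pump degraded, Lower tiller link degraded}; {Forward solenoid block faulted}; {Upper helm transmitter failed}; {Auxiliary feedback unit is down, B rudder actuator lost, Redundant changeover valve failed, Reserve followup amplifier is out, Right autopilot interface 2 faulted}; {Auxiliary feedback unit is down, B rudder actuator lost, Relief valve failed, Reserve followup amplifier is out, Right autopilot interface 2 faulted}; {Forward tiller link 2 is inoperative}; {Left steering pump 2 lost}.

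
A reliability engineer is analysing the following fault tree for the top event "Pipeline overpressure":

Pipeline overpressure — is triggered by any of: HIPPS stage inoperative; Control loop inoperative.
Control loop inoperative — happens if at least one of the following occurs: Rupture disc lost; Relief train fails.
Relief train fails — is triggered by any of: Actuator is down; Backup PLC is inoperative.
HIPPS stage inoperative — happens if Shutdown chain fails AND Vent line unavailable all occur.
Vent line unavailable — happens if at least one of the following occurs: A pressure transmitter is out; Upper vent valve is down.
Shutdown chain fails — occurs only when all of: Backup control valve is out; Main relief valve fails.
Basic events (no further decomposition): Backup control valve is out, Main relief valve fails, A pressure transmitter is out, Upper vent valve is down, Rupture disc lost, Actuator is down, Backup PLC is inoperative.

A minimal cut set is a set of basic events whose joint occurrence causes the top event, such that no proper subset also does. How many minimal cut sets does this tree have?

5

Shutdown chain fails [AND]: one cut set from each child combined → 1 × 1 = 1 cut set(s).
Vent line unavailable [OR]: union of children's cut sets → 2 cut set(s).
HIPPS stage inoperative [AND]: one cut set from each child combined → 1 × 2 = 2 cut set(s).
Relief train fails [OR]: union of children's cut sets → 2 cut set(s).
Control loop inoperative [OR]: union of children's cut sets → 3 cut set(s).
Pipeline overpressure [OR]: union of children's cut sets → 5 cut set(s).
Minimal cut sets: {A pressure transmitter is out, Backup control valve is out, Main relief valve fails}; {Backup control valve is out, Main relief valve fails, Upper vent valve is down}; {Rupture disc lost}; {Actuator is down}; {Backup PLC is inoperative}.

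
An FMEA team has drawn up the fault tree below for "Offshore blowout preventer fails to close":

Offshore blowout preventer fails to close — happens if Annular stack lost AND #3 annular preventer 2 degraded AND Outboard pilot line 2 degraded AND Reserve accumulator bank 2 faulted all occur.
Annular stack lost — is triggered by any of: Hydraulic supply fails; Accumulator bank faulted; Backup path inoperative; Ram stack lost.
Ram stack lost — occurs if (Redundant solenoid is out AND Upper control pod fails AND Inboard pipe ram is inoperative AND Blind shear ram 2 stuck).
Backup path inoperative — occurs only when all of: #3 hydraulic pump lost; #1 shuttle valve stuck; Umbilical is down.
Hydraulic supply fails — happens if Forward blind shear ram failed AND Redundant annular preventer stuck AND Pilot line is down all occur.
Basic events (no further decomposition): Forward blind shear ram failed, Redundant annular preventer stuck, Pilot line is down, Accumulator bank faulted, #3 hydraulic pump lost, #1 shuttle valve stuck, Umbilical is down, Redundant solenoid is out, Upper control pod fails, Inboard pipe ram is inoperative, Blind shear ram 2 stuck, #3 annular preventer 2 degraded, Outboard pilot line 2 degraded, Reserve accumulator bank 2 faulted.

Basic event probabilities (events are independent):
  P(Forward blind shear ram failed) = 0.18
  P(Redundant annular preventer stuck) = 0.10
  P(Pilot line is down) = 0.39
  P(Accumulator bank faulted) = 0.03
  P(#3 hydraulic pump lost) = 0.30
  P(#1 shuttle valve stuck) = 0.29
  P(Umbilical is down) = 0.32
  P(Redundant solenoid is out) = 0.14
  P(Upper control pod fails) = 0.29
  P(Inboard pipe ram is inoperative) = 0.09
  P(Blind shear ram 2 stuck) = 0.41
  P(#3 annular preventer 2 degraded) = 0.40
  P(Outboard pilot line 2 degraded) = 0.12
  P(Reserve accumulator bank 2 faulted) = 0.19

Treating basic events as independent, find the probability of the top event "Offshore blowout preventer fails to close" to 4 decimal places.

0.0006

P(Hydraulic supply fails) [AND] = 0.18 × 0.10 × 0.39 = 0.007020
P(Backup path inoperative) [AND] = 0.30 × 0.29 × 0.32 = 0.027840
P(Ram stack lost) [AND] = 0.14 × 0.29 × 0.09 × 0.41 = 0.001498
P(Annular stack lost) [OR] = 1 − (1−0.007020) × (1−0.03) × (1−0.027840) × (1−0.001498) = 0.065027
P(Offshore blowout preventer fails to close) [AND] = 0.065027 × 0.40 × 0.12 × 0.19 = 0.000593
Rounded to 4 decimal places: P(Offshore blowout preventer fails to close) ≈ 0.0006.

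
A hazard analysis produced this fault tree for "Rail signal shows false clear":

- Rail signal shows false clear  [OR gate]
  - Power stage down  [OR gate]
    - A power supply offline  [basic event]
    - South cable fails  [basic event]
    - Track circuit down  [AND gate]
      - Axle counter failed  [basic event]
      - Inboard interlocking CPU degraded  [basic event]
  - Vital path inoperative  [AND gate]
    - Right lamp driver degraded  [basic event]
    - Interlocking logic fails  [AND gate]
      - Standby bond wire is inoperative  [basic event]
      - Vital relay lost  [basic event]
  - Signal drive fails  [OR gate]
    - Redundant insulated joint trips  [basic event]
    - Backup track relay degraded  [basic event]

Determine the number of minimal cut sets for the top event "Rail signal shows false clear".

6

Track circuit down [AND]: one cut set from each child combined → 1 × 1 = 1 cut set(s).
Power stage down [OR]: union of children's cut sets → 3 cut set(s).
Interlocking logic fails [AND]: one cut set from each child combined → 1 × 1 = 1 cut set(s).
Vital path inoperative [AND]: one cut set from each child combined → 1 × 1 = 1 cut set(s).
Signal drive fails [OR]: union of children's cut sets → 2 cut set(s).
Rail signal shows false clear [OR]: union of children's cut sets → 6 cut set(s).
Minimal cut sets: {A power supply offline}; {South cable fails}; {Axle counter failed, Inboard interlocking CPU degraded}; {Right lamp driver degraded, Standby bond wire is inoperative, Vital relay lost}; {Redundant insulated joint trips}; {Backup track relay degraded}.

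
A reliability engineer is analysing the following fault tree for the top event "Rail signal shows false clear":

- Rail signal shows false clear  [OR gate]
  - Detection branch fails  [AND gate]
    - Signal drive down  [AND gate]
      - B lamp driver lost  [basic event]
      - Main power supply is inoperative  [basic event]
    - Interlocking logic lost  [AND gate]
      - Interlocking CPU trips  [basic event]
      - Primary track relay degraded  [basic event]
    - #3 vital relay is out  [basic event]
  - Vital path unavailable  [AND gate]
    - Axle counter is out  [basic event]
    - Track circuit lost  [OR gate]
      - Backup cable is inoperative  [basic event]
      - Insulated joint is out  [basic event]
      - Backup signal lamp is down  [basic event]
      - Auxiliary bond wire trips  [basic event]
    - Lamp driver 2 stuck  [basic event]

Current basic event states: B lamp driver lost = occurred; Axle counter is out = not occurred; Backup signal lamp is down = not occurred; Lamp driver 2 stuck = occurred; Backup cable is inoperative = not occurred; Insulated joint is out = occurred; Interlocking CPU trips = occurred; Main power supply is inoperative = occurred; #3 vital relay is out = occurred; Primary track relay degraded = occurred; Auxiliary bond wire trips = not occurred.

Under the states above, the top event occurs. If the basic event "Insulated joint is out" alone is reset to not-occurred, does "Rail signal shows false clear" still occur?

Counterfactual: set "Insulated joint is out" to not occurred.
Signal drive down [AND]: B lamp driver lost=occurs, Main power supply is inoperative=occurs → all inputs occur → occurs.
Interlocking logic lost [AND]: Interlocking CPU trips=occurs, Primary track relay degraded=occurs → all inputs occur → occurs.
Detection branch fails [AND]: Signal drive down=occurs, Interlocking logic lost=occurs, #3 vital relay is out=occurs → all inputs occur → occurs.
Track circuit lost [OR]: Backup cable is inoperative=not, Insulated joint is out=not, Backup signal lamp is down=not, Auxiliary bond wire trips=not → no input occurs → does not occur.
Vital path unavailable [AND]: Axle counter is out=not, Track circuit lost=not, Lamp driver 2 stuck=occurs → not all inputs occur → does not occur.
Rail signal shows false clear [OR]: Detection branch fails=occurs, Vital path unavailable=not → at least one input occurs → occurs.

Yes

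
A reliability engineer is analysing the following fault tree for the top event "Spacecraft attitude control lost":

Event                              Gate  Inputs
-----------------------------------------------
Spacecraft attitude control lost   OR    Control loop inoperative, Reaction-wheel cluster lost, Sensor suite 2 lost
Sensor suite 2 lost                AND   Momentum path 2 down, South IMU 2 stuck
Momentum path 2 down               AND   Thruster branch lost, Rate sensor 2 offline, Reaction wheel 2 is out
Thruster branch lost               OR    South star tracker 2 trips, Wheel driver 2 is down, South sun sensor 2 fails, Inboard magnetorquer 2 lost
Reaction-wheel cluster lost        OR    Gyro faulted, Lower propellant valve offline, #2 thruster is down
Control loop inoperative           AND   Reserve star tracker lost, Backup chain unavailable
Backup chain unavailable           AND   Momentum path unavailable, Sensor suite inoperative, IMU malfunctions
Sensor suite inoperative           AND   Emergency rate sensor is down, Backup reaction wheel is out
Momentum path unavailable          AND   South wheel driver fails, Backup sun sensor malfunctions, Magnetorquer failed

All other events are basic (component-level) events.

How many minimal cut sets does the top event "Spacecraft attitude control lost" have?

8

Momentum path unavailable [AND]: one cut set from each child combined → 1 × 1 × 1 = 1 cut set(s).
Sensor suite inoperative [AND]: one cut set from each child combined → 1 × 1 = 1 cut set(s).
Backup chain unavailable [AND]: one cut set from each child combined → 1 × 1 × 1 = 1 cut set(s).
Control loop inoperative [AND]: one cut set from each child combined → 1 × 1 = 1 cut set(s).
Reaction-wheel cluster lost [OR]: union of children's cut sets → 3 cut set(s).
Thruster branch lost [OR]: union of children's cut sets → 4 cut set(s).
Momentum path 2 down [AND]: one cut set from each child combined → 4 × 1 × 1 = 4 cut set(s).
Sensor suite 2 lost [AND]: one cut set from each child combined → 4 × 1 = 4 cut set(s).
Spacecraft attitude control lost [OR]: union of children's cut sets → 8 cut set(s).
Minimal cut sets: {Backup reaction wheel is out, Backup sun sensor malfunctions, Emergency rate sensor is down, IMU malfunctions, Magnetorquer failed, Reserve star tracker lost, South wheel driver fails}; {Gyro faulted}; {Lower propellant valve offline}; {#2 thruster is down}; {Rate sensor 2 offline, Reaction wheel 2 is out, South IMU 2 stuck, South star tracker 2 trips}; {Rate sensor 2 offline, Reaction wheel 2 is out, South IMU 2 stuck, Wheel driver 2 is down}; {Rate sensor 2 offline, Reaction wheel 2 is out, South IMU 2 stuck, South sun sensor 2 fails}; {Inboard magnetorquer 2 lost, Rate sensor 2 offline, Reaction wheel 2 is out, South IMU 2 stuck}.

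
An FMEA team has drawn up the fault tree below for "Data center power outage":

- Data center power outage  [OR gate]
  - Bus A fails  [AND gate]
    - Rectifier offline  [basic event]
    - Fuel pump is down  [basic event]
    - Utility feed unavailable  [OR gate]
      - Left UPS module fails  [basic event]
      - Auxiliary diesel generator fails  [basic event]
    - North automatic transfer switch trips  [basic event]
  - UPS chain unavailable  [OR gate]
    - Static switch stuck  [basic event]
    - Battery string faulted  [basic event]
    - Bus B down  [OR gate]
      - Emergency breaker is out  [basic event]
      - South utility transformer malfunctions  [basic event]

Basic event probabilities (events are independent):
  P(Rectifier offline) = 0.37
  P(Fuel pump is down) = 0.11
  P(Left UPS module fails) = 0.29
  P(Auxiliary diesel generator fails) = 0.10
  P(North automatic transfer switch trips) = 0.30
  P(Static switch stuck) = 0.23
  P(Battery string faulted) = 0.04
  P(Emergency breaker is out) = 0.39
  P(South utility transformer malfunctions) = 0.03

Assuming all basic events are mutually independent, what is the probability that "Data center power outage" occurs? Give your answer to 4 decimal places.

P(Utility feed unavailable) [OR] = 1 − (1−0.29) × (1−0.10) = 0.361000
P(Bus A fails) [AND] = 0.37 × 0.11 × 0.361000 × 0.30 = 0.004408
P(Bus B down) [OR] = 1 − (1−0.39) × (1−0.03) = 0.408300
P(UPS chain unavailable) [OR] = 1 − (1−0.23) × (1−0.04) × (1−0.408300) = 0.562615
P(Data center power outage) [OR] = 1 − (1−0.004408) × (1−0.562615) = 0.564543
Rounded to 4 decimal places: P(Data center power outage) ≈ 0.5645.

0.5645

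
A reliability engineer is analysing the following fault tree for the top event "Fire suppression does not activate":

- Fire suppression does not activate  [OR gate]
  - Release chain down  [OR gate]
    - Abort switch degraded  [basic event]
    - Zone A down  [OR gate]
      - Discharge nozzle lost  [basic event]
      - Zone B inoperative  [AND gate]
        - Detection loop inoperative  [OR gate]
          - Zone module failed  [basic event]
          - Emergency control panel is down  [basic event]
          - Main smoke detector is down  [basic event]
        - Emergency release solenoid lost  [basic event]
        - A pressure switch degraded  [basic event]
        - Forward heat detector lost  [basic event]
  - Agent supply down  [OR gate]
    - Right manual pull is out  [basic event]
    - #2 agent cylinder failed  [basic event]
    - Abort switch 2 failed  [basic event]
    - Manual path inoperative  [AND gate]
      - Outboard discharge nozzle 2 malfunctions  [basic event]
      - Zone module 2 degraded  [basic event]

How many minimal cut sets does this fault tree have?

9

Detection loop inoperative [OR]: union of children's cut sets → 3 cut set(s).
Zone B inoperative [AND]: one cut set from each child combined → 3 × 1 × 1 × 1 = 3 cut set(s).
Zone A down [OR]: union of children's cut sets → 4 cut set(s).
Release chain down [OR]: union of children's cut sets → 5 cut set(s).
Manual path inoperative [AND]: one cut set from each child combined → 1 × 1 = 1 cut set(s).
Agent supply down [OR]: union of children's cut sets → 4 cut set(s).
Fire suppression does not activate [OR]: union of children's cut sets → 9 cut set(s).
Minimal cut sets: {Abort switch degraded}; {Discharge nozzle lost}; {A pressure switch degraded, Emergency release solenoid lost, Forward heat detector lost, Zone module failed}; {A pressure switch degraded, Emergency control panel is down, Emergency release solenoid lost, Forward heat detector lost}; {A pressure switch degraded, Emergency release solenoid lost, Forward heat detector lost, Main smoke detector is down}; {Right manual pull is out}; {#2 agent cylinder failed}; {Abort switch 2 failed}; {Outboard discharge nozzle 2 malfunctions, Zone module 2 degraded}.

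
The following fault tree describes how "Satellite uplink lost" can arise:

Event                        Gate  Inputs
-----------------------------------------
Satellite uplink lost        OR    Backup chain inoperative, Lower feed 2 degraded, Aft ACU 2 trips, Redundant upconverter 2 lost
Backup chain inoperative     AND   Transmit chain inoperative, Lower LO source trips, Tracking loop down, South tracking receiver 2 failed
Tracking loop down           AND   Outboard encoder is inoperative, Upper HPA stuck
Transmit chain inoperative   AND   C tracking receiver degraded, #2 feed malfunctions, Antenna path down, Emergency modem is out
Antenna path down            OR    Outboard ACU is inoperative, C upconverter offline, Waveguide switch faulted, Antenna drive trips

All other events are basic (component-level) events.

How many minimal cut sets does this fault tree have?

Antenna path down [OR]: union of children's cut sets → 4 cut set(s).
Transmit chain inoperative [AND]: one cut set from each child combined → 1 × 1 × 4 × 1 = 4 cut set(s).
Tracking loop down [AND]: one cut set from each child combined → 1 × 1 = 1 cut set(s).
Backup chain inoperative [AND]: one cut set from each child combined → 4 × 1 × 1 × 1 = 4 cut set(s).
Satellite uplink lost [OR]: union of children's cut sets → 7 cut set(s).
Minimal cut sets: {#2 feed malfunctions, C tracking receiver degraded, Emergency modem is out, Lower LO source trips, Outboard ACU is inoperative, Outboard encoder is inoperative, South tracking receiver 2 failed, Upper HPA stuck}; {#2 feed malfunctions, C tracking receiver degraded, C upconverter offline, Emergency modem is out, Lower LO source trips, Outboard encoder is inoperative, South tracking receiver 2 failed, Upper HPA stuck}; {#2 feed malfunctions, C tracking receiver degraded, Emergency modem is out, Lower LO source trips, Outboard encoder is inoperative, South tracking receiver 2 failed, Upper HPA stuck, Waveguide switch faulted}; {#2 feed malfunctions, Antenna drive trips, C tracking receiver degraded, Emergency modem is out, Lower LO source trips, Outboard encoder is inoperative, South tracking receiver 2 failed, Upper HPA stuck}; {Lower feed 2 degraded}; {Aft ACU 2 trips}; {Redundant upconverter 2 lost}.

7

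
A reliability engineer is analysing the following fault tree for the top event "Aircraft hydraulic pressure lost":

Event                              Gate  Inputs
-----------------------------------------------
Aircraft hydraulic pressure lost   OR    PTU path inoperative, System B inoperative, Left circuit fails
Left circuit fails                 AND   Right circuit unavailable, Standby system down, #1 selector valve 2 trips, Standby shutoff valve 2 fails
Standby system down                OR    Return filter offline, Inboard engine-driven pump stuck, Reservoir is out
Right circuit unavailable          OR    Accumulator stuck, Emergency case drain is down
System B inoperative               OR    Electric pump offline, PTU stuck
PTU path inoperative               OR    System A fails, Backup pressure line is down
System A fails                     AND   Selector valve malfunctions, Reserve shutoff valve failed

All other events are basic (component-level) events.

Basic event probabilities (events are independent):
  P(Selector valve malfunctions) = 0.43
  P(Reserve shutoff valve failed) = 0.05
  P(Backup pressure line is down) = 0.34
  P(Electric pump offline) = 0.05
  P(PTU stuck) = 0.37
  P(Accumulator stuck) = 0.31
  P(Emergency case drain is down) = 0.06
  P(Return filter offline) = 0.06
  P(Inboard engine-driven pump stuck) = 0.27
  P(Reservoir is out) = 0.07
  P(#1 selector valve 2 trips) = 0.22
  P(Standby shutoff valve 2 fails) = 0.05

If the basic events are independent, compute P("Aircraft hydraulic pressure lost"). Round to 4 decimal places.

P(System A fails) [AND] = 0.43 × 0.05 = 0.021500
P(PTU path inoperative) [OR] = 1 − (1−0.021500) × (1−0.34) = 0.354190
P(System B inoperative) [OR] = 1 − (1−0.05) × (1−0.37) = 0.401500
P(Right circuit unavailable) [OR] = 1 − (1−0.31) × (1−0.06) = 0.351400
P(Standby system down) [OR] = 1 − (1−0.06) × (1−0.27) × (1−0.07) = 0.361834
P(Left circuit fails) [AND] = 0.351400 × 0.361834 × 0.22 × 0.05 = 0.001399
P(Aircraft hydraulic pressure lost) [OR] = 1 − (1−0.354190) × (1−0.401500) × (1−0.001399) = 0.614023
Rounded to 4 decimal places: P(Aircraft hydraulic pressure lost) ≈ 0.6140.

0.6140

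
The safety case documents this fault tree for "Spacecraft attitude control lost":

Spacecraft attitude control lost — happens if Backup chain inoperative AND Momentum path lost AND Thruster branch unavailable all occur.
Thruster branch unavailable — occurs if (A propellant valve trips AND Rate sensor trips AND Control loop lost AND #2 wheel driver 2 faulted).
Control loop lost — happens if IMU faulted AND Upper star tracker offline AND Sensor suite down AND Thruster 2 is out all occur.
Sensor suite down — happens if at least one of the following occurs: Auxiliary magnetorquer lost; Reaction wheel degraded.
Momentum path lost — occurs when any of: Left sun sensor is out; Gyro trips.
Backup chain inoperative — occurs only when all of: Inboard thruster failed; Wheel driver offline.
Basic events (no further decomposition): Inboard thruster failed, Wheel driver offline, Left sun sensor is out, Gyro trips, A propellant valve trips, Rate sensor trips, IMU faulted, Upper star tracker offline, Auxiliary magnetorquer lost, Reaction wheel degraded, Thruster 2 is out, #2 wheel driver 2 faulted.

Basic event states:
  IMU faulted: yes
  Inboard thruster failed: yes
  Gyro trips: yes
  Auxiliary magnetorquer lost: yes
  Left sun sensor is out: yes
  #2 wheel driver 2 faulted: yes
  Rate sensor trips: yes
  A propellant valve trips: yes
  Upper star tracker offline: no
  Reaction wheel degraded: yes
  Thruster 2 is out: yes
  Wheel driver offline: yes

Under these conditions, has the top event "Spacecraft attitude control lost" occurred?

Backup chain inoperative [AND]: Inboard thruster failed=occurs, Wheel driver offline=occurs → all inputs occur → occurs.
Momentum path lost [OR]: Left sun sensor is out=occurs, Gyro trips=occurs → at least one input occurs → occurs.
Sensor suite down [OR]: Auxiliary magnetorquer lost=occurs, Reaction wheel degraded=occurs → at least one input occurs → occurs.
Control loop lost [AND]: IMU faulted=occurs, Upper star tracker offline=not, Sensor suite down=occurs, Thruster 2 is out=occurs → not all inputs occur → does not occur.
Thruster branch unavailable [AND]: A propellant valve trips=occurs, Rate sensor trips=occurs, Control loop lost=not, #2 wheel driver 2 faulted=occurs → not all inputs occur → does not occur.
Spacecraft attitude control lost [AND]: Backup chain inoperative=occurs, Momentum path lost=occurs, Thruster branch unavailable=not → not all inputs occur → does not occur.

No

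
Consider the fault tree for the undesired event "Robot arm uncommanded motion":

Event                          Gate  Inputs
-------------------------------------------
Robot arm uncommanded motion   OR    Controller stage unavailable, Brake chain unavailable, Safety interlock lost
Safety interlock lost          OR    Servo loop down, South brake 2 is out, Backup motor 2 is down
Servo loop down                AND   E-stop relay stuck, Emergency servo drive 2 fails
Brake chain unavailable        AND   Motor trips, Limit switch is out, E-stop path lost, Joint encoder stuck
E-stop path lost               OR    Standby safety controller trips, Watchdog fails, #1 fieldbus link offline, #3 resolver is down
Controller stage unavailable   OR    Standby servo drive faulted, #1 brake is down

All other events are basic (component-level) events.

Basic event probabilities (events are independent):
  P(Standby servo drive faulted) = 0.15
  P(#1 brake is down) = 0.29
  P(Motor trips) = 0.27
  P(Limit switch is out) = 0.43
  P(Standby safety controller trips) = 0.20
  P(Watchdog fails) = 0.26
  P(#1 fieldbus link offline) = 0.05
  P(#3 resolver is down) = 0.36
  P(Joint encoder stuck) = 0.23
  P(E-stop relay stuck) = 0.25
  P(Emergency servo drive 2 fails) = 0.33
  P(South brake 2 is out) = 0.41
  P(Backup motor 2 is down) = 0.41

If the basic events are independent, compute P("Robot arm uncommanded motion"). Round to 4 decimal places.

P(Controller stage unavailable) [OR] = 1 − (1−0.15) × (1−0.29) = 0.396500
P(E-stop path lost) [OR] = 1 − (1−0.20) × (1−0.26) × (1−0.05) × (1−0.36) = 0.640064
P(Brake chain unavailable) [AND] = 0.27 × 0.43 × 0.640064 × 0.23 = 0.017092
P(Servo loop down) [AND] = 0.25 × 0.33 = 0.082500
P(Safety interlock lost) [OR] = 1 − (1−0.082500) × (1−0.41) × (1−0.41) = 0.680618
P(Robot arm uncommanded motion) [OR] = 1 − (1−0.396500) × (1−0.017092) × (1−0.680618) = 0.810547
Rounded to 4 decimal places: P(Robot arm uncommanded motion) ≈ 0.8105.

0.8105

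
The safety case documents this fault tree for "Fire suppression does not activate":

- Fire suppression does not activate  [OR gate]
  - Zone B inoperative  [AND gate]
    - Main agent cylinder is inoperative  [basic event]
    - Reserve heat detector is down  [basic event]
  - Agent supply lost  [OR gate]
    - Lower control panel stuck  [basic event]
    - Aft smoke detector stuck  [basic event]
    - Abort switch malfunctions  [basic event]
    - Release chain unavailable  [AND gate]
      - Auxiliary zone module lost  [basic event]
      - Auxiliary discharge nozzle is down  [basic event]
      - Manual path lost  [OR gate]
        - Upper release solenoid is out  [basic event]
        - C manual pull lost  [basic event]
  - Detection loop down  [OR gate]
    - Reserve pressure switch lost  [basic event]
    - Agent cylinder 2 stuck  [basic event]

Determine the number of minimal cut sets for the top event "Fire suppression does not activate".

8

Zone B inoperative [AND]: one cut set from each child combined → 1 × 1 = 1 cut set(s).
Manual path lost [OR]: union of children's cut sets → 2 cut set(s).
Release chain unavailable [AND]: one cut set from each child combined → 1 × 1 × 2 = 2 cut set(s).
Agent supply lost [OR]: union of children's cut sets → 5 cut set(s).
Detection loop down [OR]: union of children's cut sets → 2 cut set(s).
Fire suppression does not activate [OR]: union of children's cut sets → 8 cut set(s).
Minimal cut sets: {Main agent cylinder is inoperative, Reserve heat detector is down}; {Lower control panel stuck}; {Aft smoke detector stuck}; {Abort switch malfunctions}; {Auxiliary discharge nozzle is down, Auxiliary zone module lost, Upper release solenoid is out}; {Auxiliary discharge nozzle is down, Auxiliary zone module lost, C manual pull lost}; {Reserve pressure switch lost}; {Agent cylinder 2 stuck}.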